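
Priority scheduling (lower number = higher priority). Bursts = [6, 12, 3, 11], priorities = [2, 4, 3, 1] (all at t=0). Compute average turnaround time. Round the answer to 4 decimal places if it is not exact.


Sort by priority (ascending = highest first):
Order: [(1, 11), (2, 6), (3, 3), (4, 12)]
Completion times:
  Priority 1, burst=11, C=11
  Priority 2, burst=6, C=17
  Priority 3, burst=3, C=20
  Priority 4, burst=12, C=32
Average turnaround = 80/4 = 20.0

20.0


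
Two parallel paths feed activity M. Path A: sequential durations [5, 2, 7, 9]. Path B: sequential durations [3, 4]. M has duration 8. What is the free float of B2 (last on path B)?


ES(B2) = sum of predecessors on chain B = 3
EF(B2) = ES + duration = 3 + 4 = 7
Successor of B2 is M. ES(M) = max(sum(A), sum(B)) = max(23, 7) = 23
Free float = ES(successor) - EF(current) = 23 - 7 = 16

16


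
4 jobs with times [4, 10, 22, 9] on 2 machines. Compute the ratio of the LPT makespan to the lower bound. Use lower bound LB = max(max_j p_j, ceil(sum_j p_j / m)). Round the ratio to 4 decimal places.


LPT order: [22, 10, 9, 4]
Machine loads after assignment: [22, 23]
LPT makespan = 23
Lower bound = max(max_job, ceil(total/2)) = max(22, 23) = 23
Ratio = 23 / 23 = 1.0

1.0


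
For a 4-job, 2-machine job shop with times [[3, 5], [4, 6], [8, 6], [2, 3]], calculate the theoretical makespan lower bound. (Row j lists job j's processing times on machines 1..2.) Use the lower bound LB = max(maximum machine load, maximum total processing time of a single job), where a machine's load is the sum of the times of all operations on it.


Machine loads:
  Machine 1: 3 + 4 + 8 + 2 = 17
  Machine 2: 5 + 6 + 6 + 3 = 20
Max machine load = 20
Job totals:
  Job 1: 8
  Job 2: 10
  Job 3: 14
  Job 4: 5
Max job total = 14
Lower bound = max(20, 14) = 20

20


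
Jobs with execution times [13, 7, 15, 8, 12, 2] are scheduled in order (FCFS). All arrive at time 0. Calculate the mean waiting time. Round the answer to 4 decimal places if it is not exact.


FCFS order (as given): [13, 7, 15, 8, 12, 2]
Waiting times:
  Job 1: wait = 0
  Job 2: wait = 13
  Job 3: wait = 20
  Job 4: wait = 35
  Job 5: wait = 43
  Job 6: wait = 55
Sum of waiting times = 166
Average waiting time = 166/6 = 27.6667

27.6667


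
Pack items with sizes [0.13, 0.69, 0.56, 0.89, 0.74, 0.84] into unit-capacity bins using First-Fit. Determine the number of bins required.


Place items sequentially using First-Fit:
  Item 0.13 -> new Bin 1
  Item 0.69 -> Bin 1 (now 0.82)
  Item 0.56 -> new Bin 2
  Item 0.89 -> new Bin 3
  Item 0.74 -> new Bin 4
  Item 0.84 -> new Bin 5
Total bins used = 5

5


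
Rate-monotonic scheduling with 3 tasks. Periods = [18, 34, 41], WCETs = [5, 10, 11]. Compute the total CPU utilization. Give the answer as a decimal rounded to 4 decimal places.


Compute individual utilizations (exact fractions):
  Task 1: C/T = 5/18 (approx. 0.2778)
  Task 2: C/T = 10/34 = 5/17 (approx. 0.2941)
  Task 3: C/T = 11/41 (approx. 0.2683)
Total utilization U = 5/18 + 5/17 + 11/41 = 10541/12546
Rounded to 4 decimal places: U = 0.8402
RM (Liu & Layland) bound for 3 tasks = 0.779763; compare with U = 10541/12546 (approx. 0.840188)
bound < U <= 1, so the RM sufficient condition is not met (inconclusive; an exact test such as response-time analysis is needed).

0.8402


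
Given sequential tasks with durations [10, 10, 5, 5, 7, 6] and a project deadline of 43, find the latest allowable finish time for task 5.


LF(activity 5) = deadline - sum of successor durations
Successors: activities 6 through 6 with durations [6]
Sum of successor durations = 6
LF = 43 - 6 = 37

37


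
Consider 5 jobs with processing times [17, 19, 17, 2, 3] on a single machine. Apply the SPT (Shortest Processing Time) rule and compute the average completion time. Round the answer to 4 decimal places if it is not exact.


Sort jobs by processing time (SPT order): [2, 3, 17, 17, 19]
Compute completion times sequentially:
  Job 1: processing = 2, completes at 2
  Job 2: processing = 3, completes at 5
  Job 3: processing = 17, completes at 22
  Job 4: processing = 17, completes at 39
  Job 5: processing = 19, completes at 58
Sum of completion times = 126
Average completion time = 126/5 = 25.2

25.2


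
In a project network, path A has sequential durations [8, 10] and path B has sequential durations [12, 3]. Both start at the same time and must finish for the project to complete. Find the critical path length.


Path A total = 8 + 10 = 18
Path B total = 12 + 3 = 15
Critical path = longest path = max(18, 15) = 18

18


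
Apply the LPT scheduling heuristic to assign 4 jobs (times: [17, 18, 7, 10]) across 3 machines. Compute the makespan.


Sort jobs in decreasing order (LPT): [18, 17, 10, 7]
Assign each job to the least loaded machine:
  Machine 1: jobs [18], load = 18
  Machine 2: jobs [17], load = 17
  Machine 3: jobs [10, 7], load = 17
Makespan = max load = 18

18


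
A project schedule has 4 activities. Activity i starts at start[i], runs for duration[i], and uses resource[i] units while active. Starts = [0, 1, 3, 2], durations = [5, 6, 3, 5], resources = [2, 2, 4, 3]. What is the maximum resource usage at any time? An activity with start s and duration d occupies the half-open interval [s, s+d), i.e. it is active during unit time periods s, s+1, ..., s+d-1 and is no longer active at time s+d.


Each activity i is active on [start_i, start_i + duration_i).
Compute total resource usage per time slot:
  t=0: active resources = [2], total = 2
  t=1: active resources = [2, 2], total = 4
  t=2: active resources = [2, 2, 3], total = 7
  t=3: active resources = [2, 2, 4, 3], total = 11
  t=4: active resources = [2, 2, 4, 3], total = 11
  t=5: active resources = [2, 4, 3], total = 9
  t=6: active resources = [2, 3], total = 5
Peak resource demand = 11

11


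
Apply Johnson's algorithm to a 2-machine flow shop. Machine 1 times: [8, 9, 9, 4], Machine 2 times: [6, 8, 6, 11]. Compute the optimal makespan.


Apply Johnson's rule:
  Group 1 (a <= b): [(4, 4, 11)]
  Group 2 (a > b): [(2, 9, 8), (1, 8, 6), (3, 9, 6)]
Optimal job order: [4, 2, 1, 3]
Schedule:
  Job 4: M1 done at 4, M2 done at 15
  Job 2: M1 done at 13, M2 done at 23
  Job 1: M1 done at 21, M2 done at 29
  Job 3: M1 done at 30, M2 done at 36
Makespan = 36

36


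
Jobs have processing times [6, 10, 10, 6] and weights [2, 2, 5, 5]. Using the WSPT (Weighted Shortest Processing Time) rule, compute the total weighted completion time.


Compute p/w ratios and sort ascending (WSPT): [(6, 5), (10, 5), (6, 2), (10, 2)]
Compute weighted completion times:
  Job (p=6,w=5): C=6, w*C=5*6=30
  Job (p=10,w=5): C=16, w*C=5*16=80
  Job (p=6,w=2): C=22, w*C=2*22=44
  Job (p=10,w=2): C=32, w*C=2*32=64
Total weighted completion time = 218

218


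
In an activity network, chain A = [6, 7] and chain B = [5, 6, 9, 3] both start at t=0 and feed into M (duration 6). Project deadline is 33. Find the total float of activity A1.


Forward pass: ES(A1) = sum of predecessors on chain A = 0
EF = ES + duration = 0 + 6 = 6
Backward pass: LF(M) = deadline = 33; LS(M) = 33 - 6 = 27
LF(A1) = LS(M) - sum(successors on chain A) = 27 - 7 = 20
LS = LF - duration = 20 - 6 = 14
Total float = LS - ES = 14 - 0 = 14

14


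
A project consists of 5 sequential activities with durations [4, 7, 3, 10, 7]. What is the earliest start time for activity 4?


Activity 4 starts after activities 1 through 3 complete.
Predecessor durations: [4, 7, 3]
ES = 4 + 7 + 3 = 14

14


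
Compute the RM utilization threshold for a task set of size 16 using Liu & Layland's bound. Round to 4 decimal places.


Compute 2^(1/16) = 1.0442737824
Subtract 1: 1.0442737824 - 1 = 0.0442737824
Multiply by n: 16 * 0.0442737824 = 0.7083805184
Round to 4 dp: 0.7084

0.7084


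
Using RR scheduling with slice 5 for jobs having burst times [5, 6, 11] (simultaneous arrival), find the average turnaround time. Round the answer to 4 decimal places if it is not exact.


Time quantum = 5
Execution trace:
  J1 runs 5 units, time = 5
  J2 runs 5 units, time = 10
  J3 runs 5 units, time = 15
  J2 runs 1 units, time = 16
  J3 runs 5 units, time = 21
  J3 runs 1 units, time = 22
Finish times: [5, 16, 22]
Average turnaround = 43/3 = 14.3333

14.3333


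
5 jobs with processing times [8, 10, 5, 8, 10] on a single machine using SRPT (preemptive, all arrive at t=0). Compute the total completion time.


Since all jobs arrive at t=0, SRPT equals SPT ordering.
SPT order: [5, 8, 8, 10, 10]
Completion times:
  Job 1: p=5, C=5
  Job 2: p=8, C=13
  Job 3: p=8, C=21
  Job 4: p=10, C=31
  Job 5: p=10, C=41
Total completion time = 5 + 13 + 21 + 31 + 41 = 111

111


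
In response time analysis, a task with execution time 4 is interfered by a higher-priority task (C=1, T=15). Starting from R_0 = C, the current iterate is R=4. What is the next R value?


R_next = C + ceil(R_prev / T_hp) * C_hp
ceil(4 / 15) = ceil(0.2667) = 1
Interference = 1 * 1 = 1
R_next = 4 + 1 = 5

5


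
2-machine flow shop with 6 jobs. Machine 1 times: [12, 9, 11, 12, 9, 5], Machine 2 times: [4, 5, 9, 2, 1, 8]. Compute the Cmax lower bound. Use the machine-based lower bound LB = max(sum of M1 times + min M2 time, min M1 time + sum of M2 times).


LB1 = sum(M1 times) + min(M2 times) = 58 + 1 = 59
LB2 = min(M1 times) + sum(M2 times) = 5 + 29 = 34
Lower bound = max(LB1, LB2) = max(59, 34) = 59

59


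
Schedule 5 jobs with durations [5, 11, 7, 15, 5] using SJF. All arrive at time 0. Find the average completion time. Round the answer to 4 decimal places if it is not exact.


SJF order (ascending): [5, 5, 7, 11, 15]
Completion times:
  Job 1: burst=5, C=5
  Job 2: burst=5, C=10
  Job 3: burst=7, C=17
  Job 4: burst=11, C=28
  Job 5: burst=15, C=43
Average completion = 103/5 = 20.6

20.6


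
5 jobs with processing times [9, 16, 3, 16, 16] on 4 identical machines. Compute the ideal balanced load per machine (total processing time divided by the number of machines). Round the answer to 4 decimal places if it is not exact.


Total processing time = 9 + 16 + 3 + 16 + 16 = 60
Number of machines = 4
Ideal balanced load = 60 / 4 = 15.0

15.0


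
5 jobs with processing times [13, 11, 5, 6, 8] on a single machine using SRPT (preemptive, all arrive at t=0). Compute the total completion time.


Since all jobs arrive at t=0, SRPT equals SPT ordering.
SPT order: [5, 6, 8, 11, 13]
Completion times:
  Job 1: p=5, C=5
  Job 2: p=6, C=11
  Job 3: p=8, C=19
  Job 4: p=11, C=30
  Job 5: p=13, C=43
Total completion time = 5 + 11 + 19 + 30 + 43 = 108

108


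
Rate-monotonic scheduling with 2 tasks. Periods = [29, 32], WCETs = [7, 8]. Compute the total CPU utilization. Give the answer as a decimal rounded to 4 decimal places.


Compute individual utilizations (exact fractions):
  Task 1: C/T = 7/29 (approx. 0.2414)
  Task 2: C/T = 8/32 = 1/4 (approx. 0.25)
Total utilization U = 7/29 + 1/4 = 57/116
Rounded to 4 decimal places: U = 0.4914
RM (Liu & Layland) bound for 2 tasks = 0.828427; compare with U = 57/116 (approx. 0.491379)
U <= bound, so schedulable by RM sufficient condition.

0.4914


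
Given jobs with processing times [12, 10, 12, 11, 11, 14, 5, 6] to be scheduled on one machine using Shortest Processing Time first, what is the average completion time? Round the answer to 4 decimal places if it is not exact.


Sort jobs by processing time (SPT order): [5, 6, 10, 11, 11, 12, 12, 14]
Compute completion times sequentially:
  Job 1: processing = 5, completes at 5
  Job 2: processing = 6, completes at 11
  Job 3: processing = 10, completes at 21
  Job 4: processing = 11, completes at 32
  Job 5: processing = 11, completes at 43
  Job 6: processing = 12, completes at 55
  Job 7: processing = 12, completes at 67
  Job 8: processing = 14, completes at 81
Sum of completion times = 315
Average completion time = 315/8 = 39.375

39.375


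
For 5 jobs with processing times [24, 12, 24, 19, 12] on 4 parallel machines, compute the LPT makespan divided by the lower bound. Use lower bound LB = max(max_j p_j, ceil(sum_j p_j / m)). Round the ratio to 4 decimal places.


LPT order: [24, 24, 19, 12, 12]
Machine loads after assignment: [24, 24, 19, 24]
LPT makespan = 24
Lower bound = max(max_job, ceil(total/4)) = max(24, 23) = 24
Ratio = 24 / 24 = 1.0

1.0


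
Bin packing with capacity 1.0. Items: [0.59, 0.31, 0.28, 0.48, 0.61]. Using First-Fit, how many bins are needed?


Place items sequentially using First-Fit:
  Item 0.59 -> new Bin 1
  Item 0.31 -> Bin 1 (now 0.9)
  Item 0.28 -> new Bin 2
  Item 0.48 -> Bin 2 (now 0.76)
  Item 0.61 -> new Bin 3
Total bins used = 3

3


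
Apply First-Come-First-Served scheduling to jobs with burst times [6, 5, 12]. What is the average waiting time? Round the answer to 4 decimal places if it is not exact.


FCFS order (as given): [6, 5, 12]
Waiting times:
  Job 1: wait = 0
  Job 2: wait = 6
  Job 3: wait = 11
Sum of waiting times = 17
Average waiting time = 17/3 = 5.6667

5.6667


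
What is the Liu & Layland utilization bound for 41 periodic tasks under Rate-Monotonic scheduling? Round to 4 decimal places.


Compute 2^(1/41) = 1.0170497444
Subtract 1: 1.0170497444 - 1 = 0.0170497444
Multiply by n: 41 * 0.0170497444 = 0.6990395204
Round to 4 dp: 0.6990

0.6990


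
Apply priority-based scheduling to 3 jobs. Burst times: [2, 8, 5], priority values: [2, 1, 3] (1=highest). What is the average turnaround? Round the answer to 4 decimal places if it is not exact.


Sort by priority (ascending = highest first):
Order: [(1, 8), (2, 2), (3, 5)]
Completion times:
  Priority 1, burst=8, C=8
  Priority 2, burst=2, C=10
  Priority 3, burst=5, C=15
Average turnaround = 33/3 = 11.0

11.0


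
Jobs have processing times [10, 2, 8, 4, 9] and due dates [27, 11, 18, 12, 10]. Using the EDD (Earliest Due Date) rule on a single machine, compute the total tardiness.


Sort by due date (EDD order): [(9, 10), (2, 11), (4, 12), (8, 18), (10, 27)]
Compute completion times and tardiness:
  Job 1: p=9, d=10, C=9, tardiness=max(0,9-10)=0
  Job 2: p=2, d=11, C=11, tardiness=max(0,11-11)=0
  Job 3: p=4, d=12, C=15, tardiness=max(0,15-12)=3
  Job 4: p=8, d=18, C=23, tardiness=max(0,23-18)=5
  Job 5: p=10, d=27, C=33, tardiness=max(0,33-27)=6
Total tardiness = 14

14


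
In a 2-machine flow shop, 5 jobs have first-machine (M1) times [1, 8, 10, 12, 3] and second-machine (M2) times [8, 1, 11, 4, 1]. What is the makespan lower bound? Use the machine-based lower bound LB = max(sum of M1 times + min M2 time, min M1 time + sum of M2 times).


LB1 = sum(M1 times) + min(M2 times) = 34 + 1 = 35
LB2 = min(M1 times) + sum(M2 times) = 1 + 25 = 26
Lower bound = max(LB1, LB2) = max(35, 26) = 35

35


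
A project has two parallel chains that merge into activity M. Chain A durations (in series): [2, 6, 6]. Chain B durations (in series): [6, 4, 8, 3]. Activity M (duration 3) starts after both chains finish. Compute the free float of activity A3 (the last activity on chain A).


ES(A3) = sum of predecessors on chain A = 8
EF(A3) = ES + duration = 8 + 6 = 14
Successor of A3 is M. ES(M) = max(sum(A), sum(B)) = max(14, 21) = 21
Free float = ES(successor) - EF(current) = 21 - 14 = 7

7


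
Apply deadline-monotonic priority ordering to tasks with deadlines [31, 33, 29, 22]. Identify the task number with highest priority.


Sort tasks by relative deadline (ascending):
  Task 4: deadline = 22
  Task 3: deadline = 29
  Task 1: deadline = 31
  Task 2: deadline = 33
Priority order (highest first): [4, 3, 1, 2]
Highest priority task = 4

4


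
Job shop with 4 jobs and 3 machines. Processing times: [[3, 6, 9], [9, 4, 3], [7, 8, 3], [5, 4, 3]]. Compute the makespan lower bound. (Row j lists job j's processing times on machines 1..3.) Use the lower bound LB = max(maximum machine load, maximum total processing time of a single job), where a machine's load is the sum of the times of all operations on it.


Machine loads:
  Machine 1: 3 + 9 + 7 + 5 = 24
  Machine 2: 6 + 4 + 8 + 4 = 22
  Machine 3: 9 + 3 + 3 + 3 = 18
Max machine load = 24
Job totals:
  Job 1: 18
  Job 2: 16
  Job 3: 18
  Job 4: 12
Max job total = 18
Lower bound = max(24, 18) = 24

24


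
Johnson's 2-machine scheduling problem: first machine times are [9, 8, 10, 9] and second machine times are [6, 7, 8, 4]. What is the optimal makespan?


Apply Johnson's rule:
  Group 1 (a <= b): []
  Group 2 (a > b): [(3, 10, 8), (2, 8, 7), (1, 9, 6), (4, 9, 4)]
Optimal job order: [3, 2, 1, 4]
Schedule:
  Job 3: M1 done at 10, M2 done at 18
  Job 2: M1 done at 18, M2 done at 25
  Job 1: M1 done at 27, M2 done at 33
  Job 4: M1 done at 36, M2 done at 40
Makespan = 40

40


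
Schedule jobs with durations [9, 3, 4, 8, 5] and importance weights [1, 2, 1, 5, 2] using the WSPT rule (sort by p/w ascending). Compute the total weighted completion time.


Compute p/w ratios and sort ascending (WSPT): [(3, 2), (8, 5), (5, 2), (4, 1), (9, 1)]
Compute weighted completion times:
  Job (p=3,w=2): C=3, w*C=2*3=6
  Job (p=8,w=5): C=11, w*C=5*11=55
  Job (p=5,w=2): C=16, w*C=2*16=32
  Job (p=4,w=1): C=20, w*C=1*20=20
  Job (p=9,w=1): C=29, w*C=1*29=29
Total weighted completion time = 142

142


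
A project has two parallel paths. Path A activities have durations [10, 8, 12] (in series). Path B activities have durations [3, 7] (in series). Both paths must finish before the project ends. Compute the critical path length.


Path A total = 10 + 8 + 12 = 30
Path B total = 3 + 7 = 10
Critical path = longest path = max(30, 10) = 30

30


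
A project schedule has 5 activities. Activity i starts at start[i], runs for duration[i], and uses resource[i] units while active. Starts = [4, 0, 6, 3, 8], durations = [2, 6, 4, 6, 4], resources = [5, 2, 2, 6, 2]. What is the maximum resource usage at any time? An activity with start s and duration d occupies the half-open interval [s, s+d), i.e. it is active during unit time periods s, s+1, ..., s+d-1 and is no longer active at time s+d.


Each activity i is active on [start_i, start_i + duration_i).
Compute total resource usage per time slot:
  t=0: active resources = [2], total = 2
  t=1: active resources = [2], total = 2
  t=2: active resources = [2], total = 2
  t=3: active resources = [2, 6], total = 8
  t=4: active resources = [5, 2, 6], total = 13
  t=5: active resources = [5, 2, 6], total = 13
  t=6: active resources = [2, 6], total = 8
  t=7: active resources = [2, 6], total = 8
  t=8: active resources = [2, 6, 2], total = 10
  t=9: active resources = [2, 2], total = 4
  t=10: active resources = [2], total = 2
  t=11: active resources = [2], total = 2
Peak resource demand = 13

13


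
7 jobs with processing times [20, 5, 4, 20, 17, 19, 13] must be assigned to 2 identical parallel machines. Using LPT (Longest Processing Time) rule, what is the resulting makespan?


Sort jobs in decreasing order (LPT): [20, 20, 19, 17, 13, 5, 4]
Assign each job to the least loaded machine:
  Machine 1: jobs [20, 19, 5, 4], load = 48
  Machine 2: jobs [20, 17, 13], load = 50
Makespan = max load = 50

50


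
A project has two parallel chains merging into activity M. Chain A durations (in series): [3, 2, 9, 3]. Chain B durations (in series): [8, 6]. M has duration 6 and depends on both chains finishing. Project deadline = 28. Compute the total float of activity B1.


Forward pass: ES(B1) = sum of predecessors on chain B = 0
EF = ES + duration = 0 + 8 = 8
Backward pass: LF(M) = deadline = 28; LS(M) = 28 - 6 = 22
LF(B1) = LS(M) - sum(successors on chain B) = 22 - 6 = 16
LS = LF - duration = 16 - 8 = 8
Total float = LS - ES = 8 - 0 = 8

8


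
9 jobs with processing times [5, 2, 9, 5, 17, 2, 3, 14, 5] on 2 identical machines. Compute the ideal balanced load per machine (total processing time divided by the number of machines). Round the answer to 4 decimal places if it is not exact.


Total processing time = 5 + 2 + 9 + 5 + 17 + 2 + 3 + 14 + 5 = 62
Number of machines = 2
Ideal balanced load = 62 / 2 = 31.0

31.0


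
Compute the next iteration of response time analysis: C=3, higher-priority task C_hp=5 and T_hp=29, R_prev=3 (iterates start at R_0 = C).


R_next = C + ceil(R_prev / T_hp) * C_hp
ceil(3 / 29) = ceil(0.1034) = 1
Interference = 1 * 5 = 5
R_next = 3 + 5 = 8

8


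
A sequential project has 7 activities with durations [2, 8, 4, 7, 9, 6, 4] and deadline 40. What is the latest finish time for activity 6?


LF(activity 6) = deadline - sum of successor durations
Successors: activities 7 through 7 with durations [4]
Sum of successor durations = 4
LF = 40 - 4 = 36

36


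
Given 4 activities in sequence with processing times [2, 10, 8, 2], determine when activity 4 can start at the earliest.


Activity 4 starts after activities 1 through 3 complete.
Predecessor durations: [2, 10, 8]
ES = 2 + 10 + 8 = 20

20


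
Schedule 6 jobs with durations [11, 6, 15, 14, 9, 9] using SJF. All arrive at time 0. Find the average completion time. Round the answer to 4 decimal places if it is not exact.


SJF order (ascending): [6, 9, 9, 11, 14, 15]
Completion times:
  Job 1: burst=6, C=6
  Job 2: burst=9, C=15
  Job 3: burst=9, C=24
  Job 4: burst=11, C=35
  Job 5: burst=14, C=49
  Job 6: burst=15, C=64
Average completion = 193/6 = 32.1667

32.1667


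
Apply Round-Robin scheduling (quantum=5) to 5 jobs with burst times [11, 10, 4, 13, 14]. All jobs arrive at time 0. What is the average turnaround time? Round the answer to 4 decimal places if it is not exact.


Time quantum = 5
Execution trace:
  J1 runs 5 units, time = 5
  J2 runs 5 units, time = 10
  J3 runs 4 units, time = 14
  J4 runs 5 units, time = 19
  J5 runs 5 units, time = 24
  J1 runs 5 units, time = 29
  J2 runs 5 units, time = 34
  J4 runs 5 units, time = 39
  J5 runs 5 units, time = 44
  J1 runs 1 units, time = 45
  J4 runs 3 units, time = 48
  J5 runs 4 units, time = 52
Finish times: [45, 34, 14, 48, 52]
Average turnaround = 193/5 = 38.6

38.6


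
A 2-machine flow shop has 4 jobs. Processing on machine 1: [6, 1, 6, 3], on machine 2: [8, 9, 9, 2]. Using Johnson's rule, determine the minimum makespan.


Apply Johnson's rule:
  Group 1 (a <= b): [(2, 1, 9), (1, 6, 8), (3, 6, 9)]
  Group 2 (a > b): [(4, 3, 2)]
Optimal job order: [2, 1, 3, 4]
Schedule:
  Job 2: M1 done at 1, M2 done at 10
  Job 1: M1 done at 7, M2 done at 18
  Job 3: M1 done at 13, M2 done at 27
  Job 4: M1 done at 16, M2 done at 29
Makespan = 29

29


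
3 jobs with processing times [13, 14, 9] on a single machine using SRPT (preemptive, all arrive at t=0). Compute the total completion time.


Since all jobs arrive at t=0, SRPT equals SPT ordering.
SPT order: [9, 13, 14]
Completion times:
  Job 1: p=9, C=9
  Job 2: p=13, C=22
  Job 3: p=14, C=36
Total completion time = 9 + 22 + 36 = 67

67


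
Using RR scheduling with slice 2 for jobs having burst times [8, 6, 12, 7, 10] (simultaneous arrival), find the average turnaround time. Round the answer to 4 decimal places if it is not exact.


Time quantum = 2
Execution trace:
  J1 runs 2 units, time = 2
  J2 runs 2 units, time = 4
  J3 runs 2 units, time = 6
  J4 runs 2 units, time = 8
  J5 runs 2 units, time = 10
  J1 runs 2 units, time = 12
  J2 runs 2 units, time = 14
  J3 runs 2 units, time = 16
  J4 runs 2 units, time = 18
  J5 runs 2 units, time = 20
  J1 runs 2 units, time = 22
  J2 runs 2 units, time = 24
  J3 runs 2 units, time = 26
  J4 runs 2 units, time = 28
  J5 runs 2 units, time = 30
  J1 runs 2 units, time = 32
  J3 runs 2 units, time = 34
  J4 runs 1 units, time = 35
  J5 runs 2 units, time = 37
  J3 runs 2 units, time = 39
  J5 runs 2 units, time = 41
  J3 runs 2 units, time = 43
Finish times: [32, 24, 43, 35, 41]
Average turnaround = 175/5 = 35.0

35.0


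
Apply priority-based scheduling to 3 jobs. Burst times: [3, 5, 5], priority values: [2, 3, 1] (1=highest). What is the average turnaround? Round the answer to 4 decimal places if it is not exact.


Sort by priority (ascending = highest first):
Order: [(1, 5), (2, 3), (3, 5)]
Completion times:
  Priority 1, burst=5, C=5
  Priority 2, burst=3, C=8
  Priority 3, burst=5, C=13
Average turnaround = 26/3 = 8.6667

8.6667


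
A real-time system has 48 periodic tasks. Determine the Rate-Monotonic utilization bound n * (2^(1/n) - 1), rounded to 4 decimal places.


Compute 2^(1/48) = 1.0145453349
Subtract 1: 1.0145453349 - 1 = 0.0145453349
Multiply by n: 48 * 0.0145453349 = 0.6981760752
Round to 4 dp: 0.6982

0.6982


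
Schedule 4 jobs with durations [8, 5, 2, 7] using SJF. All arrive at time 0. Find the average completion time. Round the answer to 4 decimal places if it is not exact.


SJF order (ascending): [2, 5, 7, 8]
Completion times:
  Job 1: burst=2, C=2
  Job 2: burst=5, C=7
  Job 3: burst=7, C=14
  Job 4: burst=8, C=22
Average completion = 45/4 = 11.25

11.25


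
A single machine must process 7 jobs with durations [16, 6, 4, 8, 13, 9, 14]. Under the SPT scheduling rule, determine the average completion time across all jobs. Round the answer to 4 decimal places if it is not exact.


Sort jobs by processing time (SPT order): [4, 6, 8, 9, 13, 14, 16]
Compute completion times sequentially:
  Job 1: processing = 4, completes at 4
  Job 2: processing = 6, completes at 10
  Job 3: processing = 8, completes at 18
  Job 4: processing = 9, completes at 27
  Job 5: processing = 13, completes at 40
  Job 6: processing = 14, completes at 54
  Job 7: processing = 16, completes at 70
Sum of completion times = 223
Average completion time = 223/7 = 31.8571

31.8571


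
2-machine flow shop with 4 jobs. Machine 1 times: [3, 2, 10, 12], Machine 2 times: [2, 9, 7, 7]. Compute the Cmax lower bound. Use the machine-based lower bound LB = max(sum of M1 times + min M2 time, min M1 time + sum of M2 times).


LB1 = sum(M1 times) + min(M2 times) = 27 + 2 = 29
LB2 = min(M1 times) + sum(M2 times) = 2 + 25 = 27
Lower bound = max(LB1, LB2) = max(29, 27) = 29

29


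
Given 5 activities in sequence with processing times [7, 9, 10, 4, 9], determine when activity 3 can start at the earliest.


Activity 3 starts after activities 1 through 2 complete.
Predecessor durations: [7, 9]
ES = 7 + 9 = 16

16


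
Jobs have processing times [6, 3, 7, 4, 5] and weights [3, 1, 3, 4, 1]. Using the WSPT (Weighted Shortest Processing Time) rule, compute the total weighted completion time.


Compute p/w ratios and sort ascending (WSPT): [(4, 4), (6, 3), (7, 3), (3, 1), (5, 1)]
Compute weighted completion times:
  Job (p=4,w=4): C=4, w*C=4*4=16
  Job (p=6,w=3): C=10, w*C=3*10=30
  Job (p=7,w=3): C=17, w*C=3*17=51
  Job (p=3,w=1): C=20, w*C=1*20=20
  Job (p=5,w=1): C=25, w*C=1*25=25
Total weighted completion time = 142

142


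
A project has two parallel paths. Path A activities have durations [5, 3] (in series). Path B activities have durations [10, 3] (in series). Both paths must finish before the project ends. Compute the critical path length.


Path A total = 5 + 3 = 8
Path B total = 10 + 3 = 13
Critical path = longest path = max(8, 13) = 13

13


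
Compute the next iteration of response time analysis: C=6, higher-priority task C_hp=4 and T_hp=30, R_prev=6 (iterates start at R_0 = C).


R_next = C + ceil(R_prev / T_hp) * C_hp
ceil(6 / 30) = ceil(0.2) = 1
Interference = 1 * 4 = 4
R_next = 6 + 4 = 10

10


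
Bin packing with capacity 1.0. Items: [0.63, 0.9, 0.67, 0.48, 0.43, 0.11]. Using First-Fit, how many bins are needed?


Place items sequentially using First-Fit:
  Item 0.63 -> new Bin 1
  Item 0.9 -> new Bin 2
  Item 0.67 -> new Bin 3
  Item 0.48 -> new Bin 4
  Item 0.43 -> Bin 4 (now 0.91)
  Item 0.11 -> Bin 1 (now 0.74)
Total bins used = 4

4


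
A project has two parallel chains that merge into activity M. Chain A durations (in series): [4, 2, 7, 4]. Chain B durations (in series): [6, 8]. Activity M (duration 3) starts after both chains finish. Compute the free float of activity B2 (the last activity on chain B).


ES(B2) = sum of predecessors on chain B = 6
EF(B2) = ES + duration = 6 + 8 = 14
Successor of B2 is M. ES(M) = max(sum(A), sum(B)) = max(17, 14) = 17
Free float = ES(successor) - EF(current) = 17 - 14 = 3

3


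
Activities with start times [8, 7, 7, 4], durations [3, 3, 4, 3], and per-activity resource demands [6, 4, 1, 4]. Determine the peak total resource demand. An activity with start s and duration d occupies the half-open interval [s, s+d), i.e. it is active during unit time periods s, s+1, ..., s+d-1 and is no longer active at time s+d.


Each activity i is active on [start_i, start_i + duration_i).
Compute total resource usage per time slot:
  t=0: active resources = [], total = 0
  t=1: active resources = [], total = 0
  t=2: active resources = [], total = 0
  t=3: active resources = [], total = 0
  t=4: active resources = [4], total = 4
  t=5: active resources = [4], total = 4
  t=6: active resources = [4], total = 4
  t=7: active resources = [4, 1], total = 5
  t=8: active resources = [6, 4, 1], total = 11
  t=9: active resources = [6, 4, 1], total = 11
  t=10: active resources = [6, 1], total = 7
Peak resource demand = 11

11


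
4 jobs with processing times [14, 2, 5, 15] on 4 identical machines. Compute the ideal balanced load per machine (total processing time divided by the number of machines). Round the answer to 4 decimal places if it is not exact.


Total processing time = 14 + 2 + 5 + 15 = 36
Number of machines = 4
Ideal balanced load = 36 / 4 = 9.0

9.0


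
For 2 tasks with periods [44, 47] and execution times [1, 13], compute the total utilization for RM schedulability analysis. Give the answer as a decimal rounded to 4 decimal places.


Compute individual utilizations (exact fractions):
  Task 1: C/T = 1/44 (approx. 0.0227)
  Task 2: C/T = 13/47 (approx. 0.2766)
Total utilization U = 1/44 + 13/47 = 619/2068
Rounded to 4 decimal places: U = 0.2993
RM (Liu & Layland) bound for 2 tasks = 0.828427; compare with U = 619/2068 (approx. 0.299323)
U <= bound, so schedulable by RM sufficient condition.

0.2993


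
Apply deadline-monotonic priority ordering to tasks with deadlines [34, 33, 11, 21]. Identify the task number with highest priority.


Sort tasks by relative deadline (ascending):
  Task 3: deadline = 11
  Task 4: deadline = 21
  Task 2: deadline = 33
  Task 1: deadline = 34
Priority order (highest first): [3, 4, 2, 1]
Highest priority task = 3

3


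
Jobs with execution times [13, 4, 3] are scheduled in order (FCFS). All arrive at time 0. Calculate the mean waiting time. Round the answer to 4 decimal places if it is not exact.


FCFS order (as given): [13, 4, 3]
Waiting times:
  Job 1: wait = 0
  Job 2: wait = 13
  Job 3: wait = 17
Sum of waiting times = 30
Average waiting time = 30/3 = 10.0

10.0


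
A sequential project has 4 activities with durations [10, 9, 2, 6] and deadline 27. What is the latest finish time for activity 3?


LF(activity 3) = deadline - sum of successor durations
Successors: activities 4 through 4 with durations [6]
Sum of successor durations = 6
LF = 27 - 6 = 21

21


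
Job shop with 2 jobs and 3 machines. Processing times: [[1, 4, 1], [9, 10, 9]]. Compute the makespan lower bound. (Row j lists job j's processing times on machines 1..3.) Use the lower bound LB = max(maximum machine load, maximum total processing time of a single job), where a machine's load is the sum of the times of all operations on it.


Machine loads:
  Machine 1: 1 + 9 = 10
  Machine 2: 4 + 10 = 14
  Machine 3: 1 + 9 = 10
Max machine load = 14
Job totals:
  Job 1: 6
  Job 2: 28
Max job total = 28
Lower bound = max(14, 28) = 28

28


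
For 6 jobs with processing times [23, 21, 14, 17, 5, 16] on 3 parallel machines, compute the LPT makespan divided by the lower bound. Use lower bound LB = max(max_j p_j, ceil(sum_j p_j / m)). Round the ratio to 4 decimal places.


LPT order: [23, 21, 17, 16, 14, 5]
Machine loads after assignment: [28, 35, 33]
LPT makespan = 35
Lower bound = max(max_job, ceil(total/3)) = max(23, 32) = 32
Ratio = 35 / 32 = 1.0938

1.0938


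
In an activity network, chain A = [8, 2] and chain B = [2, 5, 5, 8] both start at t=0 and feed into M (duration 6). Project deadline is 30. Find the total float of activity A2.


Forward pass: ES(A2) = sum of predecessors on chain A = 8
EF = ES + duration = 8 + 2 = 10
Backward pass: LF(M) = deadline = 30; LS(M) = 30 - 6 = 24
LF(A2) = LS(M) - sum(successors on chain A) = 24 - 0 = 24
LS = LF - duration = 24 - 2 = 22
Total float = LS - ES = 22 - 8 = 14

14


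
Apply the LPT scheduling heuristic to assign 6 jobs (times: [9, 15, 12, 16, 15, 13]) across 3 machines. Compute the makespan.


Sort jobs in decreasing order (LPT): [16, 15, 15, 13, 12, 9]
Assign each job to the least loaded machine:
  Machine 1: jobs [16, 9], load = 25
  Machine 2: jobs [15, 13], load = 28
  Machine 3: jobs [15, 12], load = 27
Makespan = max load = 28

28


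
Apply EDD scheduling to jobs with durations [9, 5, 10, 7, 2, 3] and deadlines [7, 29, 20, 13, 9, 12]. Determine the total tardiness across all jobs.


Sort by due date (EDD order): [(9, 7), (2, 9), (3, 12), (7, 13), (10, 20), (5, 29)]
Compute completion times and tardiness:
  Job 1: p=9, d=7, C=9, tardiness=max(0,9-7)=2
  Job 2: p=2, d=9, C=11, tardiness=max(0,11-9)=2
  Job 3: p=3, d=12, C=14, tardiness=max(0,14-12)=2
  Job 4: p=7, d=13, C=21, tardiness=max(0,21-13)=8
  Job 5: p=10, d=20, C=31, tardiness=max(0,31-20)=11
  Job 6: p=5, d=29, C=36, tardiness=max(0,36-29)=7
Total tardiness = 32

32


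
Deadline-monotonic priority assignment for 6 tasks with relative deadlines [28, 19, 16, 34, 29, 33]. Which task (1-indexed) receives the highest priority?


Sort tasks by relative deadline (ascending):
  Task 3: deadline = 16
  Task 2: deadline = 19
  Task 1: deadline = 28
  Task 5: deadline = 29
  Task 6: deadline = 33
  Task 4: deadline = 34
Priority order (highest first): [3, 2, 1, 5, 6, 4]
Highest priority task = 3

3


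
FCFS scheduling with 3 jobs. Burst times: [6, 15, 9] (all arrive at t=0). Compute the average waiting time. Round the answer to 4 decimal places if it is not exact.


FCFS order (as given): [6, 15, 9]
Waiting times:
  Job 1: wait = 0
  Job 2: wait = 6
  Job 3: wait = 21
Sum of waiting times = 27
Average waiting time = 27/3 = 9.0

9.0


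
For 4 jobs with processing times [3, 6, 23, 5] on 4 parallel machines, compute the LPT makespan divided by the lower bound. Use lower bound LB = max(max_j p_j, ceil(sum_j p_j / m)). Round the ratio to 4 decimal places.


LPT order: [23, 6, 5, 3]
Machine loads after assignment: [23, 6, 5, 3]
LPT makespan = 23
Lower bound = max(max_job, ceil(total/4)) = max(23, 10) = 23
Ratio = 23 / 23 = 1.0

1.0


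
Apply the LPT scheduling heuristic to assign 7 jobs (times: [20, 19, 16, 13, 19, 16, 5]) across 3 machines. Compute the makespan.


Sort jobs in decreasing order (LPT): [20, 19, 19, 16, 16, 13, 5]
Assign each job to the least loaded machine:
  Machine 1: jobs [20, 13, 5], load = 38
  Machine 2: jobs [19, 16], load = 35
  Machine 3: jobs [19, 16], load = 35
Makespan = max load = 38

38


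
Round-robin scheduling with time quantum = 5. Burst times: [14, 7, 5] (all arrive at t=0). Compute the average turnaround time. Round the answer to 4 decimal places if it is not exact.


Time quantum = 5
Execution trace:
  J1 runs 5 units, time = 5
  J2 runs 5 units, time = 10
  J3 runs 5 units, time = 15
  J1 runs 5 units, time = 20
  J2 runs 2 units, time = 22
  J1 runs 4 units, time = 26
Finish times: [26, 22, 15]
Average turnaround = 63/3 = 21.0

21.0


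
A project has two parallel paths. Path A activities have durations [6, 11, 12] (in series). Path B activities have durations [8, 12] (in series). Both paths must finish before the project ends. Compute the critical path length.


Path A total = 6 + 11 + 12 = 29
Path B total = 8 + 12 = 20
Critical path = longest path = max(29, 20) = 29

29


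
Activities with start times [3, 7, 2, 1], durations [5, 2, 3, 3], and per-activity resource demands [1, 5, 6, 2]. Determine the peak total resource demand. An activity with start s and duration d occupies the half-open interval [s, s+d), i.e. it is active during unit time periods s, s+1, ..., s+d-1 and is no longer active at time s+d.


Each activity i is active on [start_i, start_i + duration_i).
Compute total resource usage per time slot:
  t=0: active resources = [], total = 0
  t=1: active resources = [2], total = 2
  t=2: active resources = [6, 2], total = 8
  t=3: active resources = [1, 6, 2], total = 9
  t=4: active resources = [1, 6], total = 7
  t=5: active resources = [1], total = 1
  t=6: active resources = [1], total = 1
  t=7: active resources = [1, 5], total = 6
  t=8: active resources = [5], total = 5
Peak resource demand = 9

9


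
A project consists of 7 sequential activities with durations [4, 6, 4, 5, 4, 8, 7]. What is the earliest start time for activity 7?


Activity 7 starts after activities 1 through 6 complete.
Predecessor durations: [4, 6, 4, 5, 4, 8]
ES = 4 + 6 + 4 + 5 + 4 + 8 = 31

31


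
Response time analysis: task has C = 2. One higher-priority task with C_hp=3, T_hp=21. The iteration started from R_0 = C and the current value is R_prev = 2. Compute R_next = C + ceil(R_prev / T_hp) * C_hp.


R_next = C + ceil(R_prev / T_hp) * C_hp
ceil(2 / 21) = ceil(0.0952) = 1
Interference = 1 * 3 = 3
R_next = 2 + 3 = 5

5


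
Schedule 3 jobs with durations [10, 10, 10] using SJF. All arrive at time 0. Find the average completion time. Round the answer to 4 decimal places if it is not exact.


SJF order (ascending): [10, 10, 10]
Completion times:
  Job 1: burst=10, C=10
  Job 2: burst=10, C=20
  Job 3: burst=10, C=30
Average completion = 60/3 = 20.0

20.0


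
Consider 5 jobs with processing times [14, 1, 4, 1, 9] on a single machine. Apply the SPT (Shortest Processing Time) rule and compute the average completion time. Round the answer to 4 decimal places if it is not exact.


Sort jobs by processing time (SPT order): [1, 1, 4, 9, 14]
Compute completion times sequentially:
  Job 1: processing = 1, completes at 1
  Job 2: processing = 1, completes at 2
  Job 3: processing = 4, completes at 6
  Job 4: processing = 9, completes at 15
  Job 5: processing = 14, completes at 29
Sum of completion times = 53
Average completion time = 53/5 = 10.6

10.6


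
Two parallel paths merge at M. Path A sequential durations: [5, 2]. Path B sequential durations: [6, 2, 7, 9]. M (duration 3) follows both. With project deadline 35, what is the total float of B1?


Forward pass: ES(B1) = sum of predecessors on chain B = 0
EF = ES + duration = 0 + 6 = 6
Backward pass: LF(M) = deadline = 35; LS(M) = 35 - 3 = 32
LF(B1) = LS(M) - sum(successors on chain B) = 32 - 18 = 14
LS = LF - duration = 14 - 6 = 8
Total float = LS - ES = 8 - 0 = 8

8


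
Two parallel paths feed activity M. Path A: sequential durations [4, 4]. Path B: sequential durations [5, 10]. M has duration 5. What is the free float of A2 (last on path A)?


ES(A2) = sum of predecessors on chain A = 4
EF(A2) = ES + duration = 4 + 4 = 8
Successor of A2 is M. ES(M) = max(sum(A), sum(B)) = max(8, 15) = 15
Free float = ES(successor) - EF(current) = 15 - 8 = 7

7


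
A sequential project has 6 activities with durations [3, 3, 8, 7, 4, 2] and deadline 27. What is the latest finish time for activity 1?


LF(activity 1) = deadline - sum of successor durations
Successors: activities 2 through 6 with durations [3, 8, 7, 4, 2]
Sum of successor durations = 24
LF = 27 - 24 = 3

3


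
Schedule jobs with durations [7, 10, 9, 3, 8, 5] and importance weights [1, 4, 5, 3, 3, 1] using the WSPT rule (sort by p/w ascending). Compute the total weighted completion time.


Compute p/w ratios and sort ascending (WSPT): [(3, 3), (9, 5), (10, 4), (8, 3), (5, 1), (7, 1)]
Compute weighted completion times:
  Job (p=3,w=3): C=3, w*C=3*3=9
  Job (p=9,w=5): C=12, w*C=5*12=60
  Job (p=10,w=4): C=22, w*C=4*22=88
  Job (p=8,w=3): C=30, w*C=3*30=90
  Job (p=5,w=1): C=35, w*C=1*35=35
  Job (p=7,w=1): C=42, w*C=1*42=42
Total weighted completion time = 324

324


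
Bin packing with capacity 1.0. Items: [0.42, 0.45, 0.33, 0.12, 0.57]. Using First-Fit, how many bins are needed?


Place items sequentially using First-Fit:
  Item 0.42 -> new Bin 1
  Item 0.45 -> Bin 1 (now 0.87)
  Item 0.33 -> new Bin 2
  Item 0.12 -> Bin 1 (now 0.99)
  Item 0.57 -> Bin 2 (now 0.9)
Total bins used = 2

2
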